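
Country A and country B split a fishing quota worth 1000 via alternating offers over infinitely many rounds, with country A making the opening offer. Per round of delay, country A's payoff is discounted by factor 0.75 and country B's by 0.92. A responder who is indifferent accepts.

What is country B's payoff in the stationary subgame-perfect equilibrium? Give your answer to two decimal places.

Let x be country A's share when country A proposes and y be country B's share when country B proposes.
Country B accepts iff offered ≥ 0.92·y, so x = 1000 − 0.92y. Symmetrically y = 1000 − 0.75x.
Substituting: x = 1000 − 0.92(1000 − 0.75x), giving x(1 − 0.75·0.92) = 1000(1 − 0.92).
So x = 1000 × 0.08 / 0.31 ≈ 258.0645, and country B receives 1000 − x ≈ 741.9355.

741.94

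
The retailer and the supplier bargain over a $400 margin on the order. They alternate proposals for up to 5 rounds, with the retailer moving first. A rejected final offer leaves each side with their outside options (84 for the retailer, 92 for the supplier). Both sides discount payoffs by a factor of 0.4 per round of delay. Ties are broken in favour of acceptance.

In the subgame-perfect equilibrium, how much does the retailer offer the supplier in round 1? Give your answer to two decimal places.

113.72

Round 5 (the retailer proposes): the supplier gets 92 if talks fail, so the retailer offers 92 and keeps 308.
Round 4 (the supplier proposes): the retailer can get 308 next round, worth 0.4 × 308 = 123.2 now, so the supplier offers 123.2, keeping 276.8.
Round 3 (the retailer proposes): the supplier can get 276.8 next round, worth 0.4 × 276.8 = 110.72 now; the retailer offers that and keeps 289.28.
Round 2 (the supplier proposes): the retailer can get 289.28 next round, worth 0.4 × 289.28 = 115.712 now. The supplier offers 115.712 and keeps 400 − 115.712 = 284.288.
Round 1 (the retailer proposes): the supplier can get 284.288 next round, worth 0.4 × 284.288 = 113.7152 now; the retailer offers that and keeps 286.2848.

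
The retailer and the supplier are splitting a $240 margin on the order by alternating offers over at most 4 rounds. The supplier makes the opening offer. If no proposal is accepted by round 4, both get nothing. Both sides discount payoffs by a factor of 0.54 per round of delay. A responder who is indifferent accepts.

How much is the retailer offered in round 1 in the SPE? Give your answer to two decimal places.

97.41

Round 4 (the retailer proposes): the supplier will accept anything ≥ 0, so the retailer offers 0 and keeps 240.
Round 3 (the supplier proposes): the retailer can get 240 next round, worth 0.54 × 240 = 129.6 now; the supplier offers that and keeps 110.4.
Round 2 (the retailer proposes): the supplier can get 110.4 next round, worth 0.54 × 110.4 = 59.616 now, so the retailer offers 59.616, keeping 180.384.
Round 1 (the supplier proposes): the retailer can get 180.384 next round, worth 0.54 × 180.384 = 97.40736 now, so the supplier offers 97.40736, keeping 142.59264.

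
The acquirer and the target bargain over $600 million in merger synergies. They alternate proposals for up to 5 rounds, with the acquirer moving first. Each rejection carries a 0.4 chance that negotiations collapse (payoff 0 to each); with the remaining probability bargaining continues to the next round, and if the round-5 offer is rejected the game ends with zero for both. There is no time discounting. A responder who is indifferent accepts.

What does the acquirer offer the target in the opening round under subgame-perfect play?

195.84

By backward induction:
Round 5 (the acquirer proposes): the target will accept anything ≥ 0, so the acquirer offers 0 and keeps 600.
Round 4 (the target proposes): rejecting gives the acquirer an expected 0.6 × 600 = 360. The target offers 360 and keeps 600 − 360 = 240.
Round 3 (the acquirer proposes): rejecting gives the target an expected 0.6 × 240 = 144; the acquirer offers that and keeps 456.
Round 2 (the target proposes): rejecting gives the acquirer an expected 0.6 × 456 = 273.6, so the target offers 273.6, keeping 326.4.
Round 1 (the acquirer proposes): rejecting gives the target an expected 0.6 × 326.4 = 195.84; the acquirer offers that and keeps 404.16.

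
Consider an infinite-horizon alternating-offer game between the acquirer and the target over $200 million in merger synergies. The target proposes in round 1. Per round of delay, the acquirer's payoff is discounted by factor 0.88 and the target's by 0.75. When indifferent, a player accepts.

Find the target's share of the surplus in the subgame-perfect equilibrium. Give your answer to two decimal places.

70.59

Let x be the target's share when the target proposes and y be the acquirer's share when the acquirer proposes.
The acquirer accepts iff offered ≥ 0.88·y, so x = 200 − 0.88y. Symmetrically y = 200 − 0.75x.
Substituting: x = 200 − 0.88(200 − 0.75x), giving x(1 − 0.75·0.88) = 200(1 − 0.88).
So x = 200 × 0.12 / 0.34 ≈ 70.5882, and the acquirer receives 200 − x ≈ 129.4118.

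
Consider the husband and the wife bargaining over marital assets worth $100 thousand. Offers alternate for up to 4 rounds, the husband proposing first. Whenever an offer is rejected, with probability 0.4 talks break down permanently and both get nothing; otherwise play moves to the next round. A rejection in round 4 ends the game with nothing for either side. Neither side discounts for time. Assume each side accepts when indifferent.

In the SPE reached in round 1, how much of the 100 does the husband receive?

Round 4 (the wife proposes): the husband will accept anything ≥ 0, so the wife offers 0 and keeps 100.
Round 3 (the husband proposes): rejecting gives the wife an expected 0.6 × 100 = 60; the husband offers that and keeps 40.
Round 2 (the wife proposes): rejecting gives the husband an expected 0.6 × 40 = 24. The wife offers 24 and keeps 100 − 24 = 76.
Round 1 (the husband proposes): rejecting gives the wife an expected 0.6 × 76 = 45.6. The husband offers 45.6 and keeps 100 − 45.6 = 54.4.

54.4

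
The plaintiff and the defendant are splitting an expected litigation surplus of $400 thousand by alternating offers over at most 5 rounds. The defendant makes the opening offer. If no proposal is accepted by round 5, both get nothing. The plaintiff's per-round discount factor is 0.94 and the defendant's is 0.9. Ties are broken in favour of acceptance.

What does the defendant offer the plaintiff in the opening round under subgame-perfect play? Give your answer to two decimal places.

69.41

Work backward from the last round.
Round 5 (the defendant proposes): the plaintiff will accept anything ≥ 0, so the defendant offers 0 and keeps 400.
Round 4 (the plaintiff proposes): the defendant can get 400 next round, worth 0.9 × 400 = 360 now, so the plaintiff offers 360, keeping 40.
Round 3 (the defendant proposes): the plaintiff can get 40 next round, worth 0.94 × 40 = 37.6 now, so the defendant offers 37.6, keeping 362.4.
Round 2 (the plaintiff proposes): the defendant can get 362.4 next round, worth 0.9 × 362.4 = 326.16 now; the plaintiff offers that and keeps 73.84.
Round 1 (the defendant proposes): the plaintiff can get 73.84 next round, worth 0.94 × 73.84 = 69.4096 now. The defendant offers 69.4096 and keeps 400 − 69.4096 = 330.5904.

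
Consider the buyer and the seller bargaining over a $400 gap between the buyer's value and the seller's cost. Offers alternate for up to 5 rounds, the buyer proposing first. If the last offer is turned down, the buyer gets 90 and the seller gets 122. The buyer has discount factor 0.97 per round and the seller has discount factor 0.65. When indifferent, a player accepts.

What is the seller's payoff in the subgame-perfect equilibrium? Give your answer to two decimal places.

61.22

Round 5 (the buyer proposes): the seller gets 122 if talks fail, so the buyer offers 122 and keeps 278.
Round 4 (the seller proposes): the buyer can get 278 next round, worth 0.97 × 278 = 269.66 now; the seller offers that and keeps 130.34.
Round 3 (the buyer proposes): the seller can get 130.34 next round, worth 0.65 × 130.34 = 84.721 now, so the buyer offers 84.721, keeping 315.279.
Round 2 (the seller proposes): the buyer can get 315.279 next round, worth 0.97 × 315.279 = 305.82063 now. The seller offers 305.82063 and keeps 400 − 305.82063 = 94.17937.
Round 1 (the buyer proposes): the seller can get 94.17937 next round, worth 0.65 × 94.17937 = 61.2165905 now, so the buyer offers 61.2165905, keeping 338.7834095.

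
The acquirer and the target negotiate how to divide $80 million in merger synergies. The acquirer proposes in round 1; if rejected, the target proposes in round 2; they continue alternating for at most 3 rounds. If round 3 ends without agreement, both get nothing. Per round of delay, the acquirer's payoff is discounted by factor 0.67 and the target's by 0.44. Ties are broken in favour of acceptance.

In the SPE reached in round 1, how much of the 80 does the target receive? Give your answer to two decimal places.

Round 3 (the acquirer proposes): rejection yields 0 for the target; the acquirer offers 0 and keeps 80.
Round 2 (the target proposes): the acquirer can get 80 next round, worth 0.67 × 80 = 53.6 now, so the target offers 53.6, keeping 26.4.
Round 1 (the acquirer proposes): the target can get 26.4 next round, worth 0.44 × 26.4 = 11.616 now. The acquirer offers 11.616 and keeps 80 − 11.616 = 68.384.

11.62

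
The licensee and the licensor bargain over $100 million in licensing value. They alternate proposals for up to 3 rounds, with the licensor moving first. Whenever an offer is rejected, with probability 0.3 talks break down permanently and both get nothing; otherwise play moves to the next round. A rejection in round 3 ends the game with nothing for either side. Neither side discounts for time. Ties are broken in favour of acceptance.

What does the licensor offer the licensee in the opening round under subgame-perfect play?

Round 3 (the licensor proposes): rejection yields 0 for the licensee; the licensor offers 0 and keeps 100.
Round 2 (the licensee proposes): rejecting gives the licensor an expected 0.7 × 100 = 70; the licensee offers that and keeps 30.
Round 1 (the licensor proposes): rejecting gives the licensee an expected 0.7 × 30 = 21. The licensor offers 21 and keeps 100 − 21 = 79.

21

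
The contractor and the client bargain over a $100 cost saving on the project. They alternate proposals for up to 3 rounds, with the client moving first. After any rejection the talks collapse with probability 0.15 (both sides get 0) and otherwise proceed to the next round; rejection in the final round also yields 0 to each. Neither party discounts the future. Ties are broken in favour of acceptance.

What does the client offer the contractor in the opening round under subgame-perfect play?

Round 3 (the client proposes): the contractor will accept anything ≥ 0, so the client offers 0 and keeps 100.
Round 2 (the contractor proposes): rejecting gives the client an expected 0.85 × 100 = 85; the contractor offers that and keeps 15.
Round 1 (the client proposes): rejecting gives the contractor an expected 0.85 × 15 = 12.75; the client offers that and keeps 87.25.

12.75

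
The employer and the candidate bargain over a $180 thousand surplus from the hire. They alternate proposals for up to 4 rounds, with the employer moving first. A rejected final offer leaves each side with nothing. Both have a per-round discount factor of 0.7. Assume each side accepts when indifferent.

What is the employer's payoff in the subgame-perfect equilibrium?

80.46

Solve by backward induction from round 4.
Round 4 (the candidate proposes): the employer will accept anything ≥ 0, so the candidate offers 0 and keeps 180.
Round 3 (the employer proposes): the candidate can get 180 next round, worth 0.7 × 180 = 126 now; the employer offers that and keeps 54.
Round 2 (the candidate proposes): the employer can get 54 next round, worth 0.7 × 54 = 37.8 now. The candidate offers 37.8 and keeps 180 − 37.8 = 142.2.
Round 1 (the employer proposes): the candidate can get 142.2 next round, worth 0.7 × 142.2 = 99.54 now; the employer offers that and keeps 80.46.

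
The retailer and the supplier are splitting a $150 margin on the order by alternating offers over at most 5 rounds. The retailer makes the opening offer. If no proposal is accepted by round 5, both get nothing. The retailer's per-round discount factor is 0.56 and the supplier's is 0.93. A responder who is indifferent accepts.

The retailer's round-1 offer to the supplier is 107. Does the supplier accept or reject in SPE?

Accept

Round 5 (the retailer proposes): the supplier will accept anything ≥ 0, so the retailer offers 0 and keeps 150.
Round 4 (the supplier proposes): the retailer can get 150 next round, worth 0.56 × 150 = 84 now; the supplier offers that and keeps 66.
Round 3 (the retailer proposes): the supplier can get 66 next round, worth 0.93 × 66 = 61.38 now, so the retailer offers 61.38, keeping 88.62.
Round 2 (the supplier proposes): the retailer can get 88.62 next round, worth 0.56 × 88.62 = 49.6272 now, so the supplier offers 49.6272, keeping 100.3728.
So by rejecting in round 1, the supplier gets 100.3728 next round, worth 0.93 × 100.3728 = 93.346704 now.
Offer 107 ≥ 93.346704, so the supplier accepts.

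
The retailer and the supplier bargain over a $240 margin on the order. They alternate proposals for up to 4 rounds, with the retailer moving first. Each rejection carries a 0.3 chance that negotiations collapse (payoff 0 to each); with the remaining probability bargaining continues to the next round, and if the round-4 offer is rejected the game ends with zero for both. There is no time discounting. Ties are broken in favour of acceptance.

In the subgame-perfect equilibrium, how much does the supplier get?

Round 4 (the supplier proposes): the retailer will accept anything ≥ 0, so the supplier offers 0 and keeps 240.
Round 3 (the retailer proposes): rejecting gives the supplier an expected 0.7 × 240 = 168, so the retailer offers 168, keeping 72.
Round 2 (the supplier proposes): rejecting gives the retailer an expected 0.7 × 72 = 50.4; the supplier offers that and keeps 189.6.
Round 1 (the retailer proposes): rejecting gives the supplier an expected 0.7 × 189.6 = 132.72. The retailer offers 132.72 and keeps 240 − 132.72 = 107.28.

132.72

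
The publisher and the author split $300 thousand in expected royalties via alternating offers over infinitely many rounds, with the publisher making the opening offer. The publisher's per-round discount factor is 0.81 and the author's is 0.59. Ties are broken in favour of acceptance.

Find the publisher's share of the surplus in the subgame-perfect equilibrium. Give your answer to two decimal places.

When the publisher proposes, the author accepts any offer worth at least 0.59 times what the author would get by proposing next round; and vice versa.
This gives x = 300 − 0.59y and y = 300 − 0.81x, where x and y are each side's share when it proposes.
Hence (1 − 0.59·0.81)x = 300(1 − 0.59), i.e. 0.5221·x = 123.
x ≈ 235.5871; the author's share is 300 − x ≈ 64.4129.

235.59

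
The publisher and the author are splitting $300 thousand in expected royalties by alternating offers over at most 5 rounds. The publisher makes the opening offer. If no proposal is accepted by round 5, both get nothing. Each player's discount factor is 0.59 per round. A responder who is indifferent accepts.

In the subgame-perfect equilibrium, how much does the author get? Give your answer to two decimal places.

Round 5 (the publisher proposes): rejection yields 0 for the author; the publisher offers 0 and keeps 300.
Round 4 (the author proposes): the publisher can get 300 next round, worth 0.59 × 300 = 177 now, so the author offers 177, keeping 123.
Round 3 (the publisher proposes): the author can get 123 next round, worth 0.59 × 123 = 72.57 now. The publisher offers 72.57 and keeps 300 − 72.57 = 227.43.
Round 2 (the author proposes): the publisher can get 227.43 next round, worth 0.59 × 227.43 = 134.1837 now. The author offers 134.1837 and keeps 300 − 134.1837 = 165.8163.
Round 1 (the publisher proposes): the author can get 165.8163 next round, worth 0.59 × 165.8163 = 97.831617 now, so the publisher offers 97.831617, keeping 202.168383.

97.83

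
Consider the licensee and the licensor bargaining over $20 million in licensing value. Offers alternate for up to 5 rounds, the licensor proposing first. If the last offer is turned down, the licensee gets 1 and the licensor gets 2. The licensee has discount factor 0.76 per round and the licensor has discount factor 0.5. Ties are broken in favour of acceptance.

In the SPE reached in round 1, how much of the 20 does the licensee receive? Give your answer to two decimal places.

Round 5 (the licensor proposes): the licensee gets 1 if talks fail, so the licensor offers 1 and keeps 19.
Round 4 (the licensee proposes): the licensor can get 19 next round, worth 0.5 × 19 = 9.5 now; the licensee offers that and keeps 10.5.
Round 3 (the licensor proposes): the licensee can get 10.5 next round, worth 0.76 × 10.5 = 7.98 now; the licensor offers that and keeps 12.02.
Round 2 (the licensee proposes): the licensor can get 12.02 next round, worth 0.5 × 12.02 = 6.01 now; the licensee offers that and keeps 13.99.
Round 1 (the licensor proposes): the licensee can get 13.99 next round, worth 0.76 × 13.99 = 10.6324 now, so the licensor offers 10.6324, keeping 9.3676.

10.63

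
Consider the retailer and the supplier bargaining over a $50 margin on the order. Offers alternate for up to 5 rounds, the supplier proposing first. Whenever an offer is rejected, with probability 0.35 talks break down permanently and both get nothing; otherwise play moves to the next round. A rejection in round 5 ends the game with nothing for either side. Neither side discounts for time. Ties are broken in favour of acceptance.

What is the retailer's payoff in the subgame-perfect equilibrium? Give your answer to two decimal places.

Round 5 (the supplier proposes): rejection yields 0 for the retailer; the supplier offers 0 and keeps 50.
Round 4 (the retailer proposes): rejecting gives the supplier an expected 0.65 × 50 = 32.5, so the retailer offers 32.5, keeping 17.5.
Round 3 (the supplier proposes): rejecting gives the retailer an expected 0.65 × 17.5 = 11.375; the supplier offers that and keeps 38.625.
Round 2 (the retailer proposes): rejecting gives the supplier an expected 0.65 × 38.625 = 25.10625, so the retailer offers 25.10625, keeping 24.89375.
Round 1 (the supplier proposes): rejecting gives the retailer an expected 0.65 × 24.89375 = 16.1809375. The supplier offers 16.1809375 and keeps 50 − 16.1809375 = 33.8190625.

16.18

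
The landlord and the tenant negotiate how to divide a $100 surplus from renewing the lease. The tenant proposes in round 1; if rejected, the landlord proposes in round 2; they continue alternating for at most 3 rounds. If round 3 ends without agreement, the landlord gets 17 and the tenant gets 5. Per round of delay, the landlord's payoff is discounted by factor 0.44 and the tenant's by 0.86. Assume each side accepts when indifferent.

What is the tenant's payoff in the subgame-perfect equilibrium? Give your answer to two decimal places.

87.41

Round 3 (the tenant proposes): the landlord gets 17 if talks fail, so the tenant offers 17 and keeps 83.
Round 2 (the landlord proposes): the tenant can get 83 next round, worth 0.86 × 83 = 71.38 now; the landlord offers that and keeps 28.62.
Round 1 (the tenant proposes): the landlord can get 28.62 next round, worth 0.44 × 28.62 = 12.5928 now, so the tenant offers 12.5928, keeping 87.4072.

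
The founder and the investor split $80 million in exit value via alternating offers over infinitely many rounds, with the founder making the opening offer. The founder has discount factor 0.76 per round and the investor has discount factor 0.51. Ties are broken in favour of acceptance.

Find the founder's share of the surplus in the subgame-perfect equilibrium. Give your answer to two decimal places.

64.01

When the founder proposes, the investor accepts any offer worth at least 0.51 times what the investor would get by proposing next round; and vice versa.
This gives x = 80 − 0.51y and y = 80 − 0.76x, where x and y are each side's share when it proposes.
Hence (1 − 0.51·0.76)x = 80(1 − 0.51), i.e. 0.6124·x = 39.2.
x ≈ 64.0105; the investor's share is 80 − x ≈ 15.9895.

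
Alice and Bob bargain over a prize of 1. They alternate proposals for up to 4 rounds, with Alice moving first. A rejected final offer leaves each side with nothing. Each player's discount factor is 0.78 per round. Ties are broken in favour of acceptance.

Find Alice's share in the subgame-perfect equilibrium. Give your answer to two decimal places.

Round 4 (Bob proposes): rejection yields 0 for Alice; Bob offers 0 and keeps 1.
Round 3 (Alice proposes): Bob can get 1 next round, worth 0.78 × 1 = 0.78 now; Alice offers that and keeps 0.22.
Round 2 (Bob proposes): Alice can get 0.22 next round, worth 0.78 × 0.22 = 0.1716 now. Bob offers 0.1716 and keeps 1 − 0.1716 = 0.8284.
Round 1 (Alice proposes): Bob can get 0.8284 next round, worth 0.78 × 0.8284 = 0.646152 now. Alice offers 0.646152 and keeps 1 − 0.646152 = 0.353848.

0.35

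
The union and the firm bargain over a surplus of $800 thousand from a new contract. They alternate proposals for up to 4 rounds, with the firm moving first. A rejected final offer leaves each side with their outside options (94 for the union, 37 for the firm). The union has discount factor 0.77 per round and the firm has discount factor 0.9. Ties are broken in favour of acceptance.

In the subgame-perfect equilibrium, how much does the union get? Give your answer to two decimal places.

Solve by backward induction from round 4.
Round 4 (the union proposes): the firm gets 37 if talks fail, so the union offers 37 and keeps 763.
Round 3 (the firm proposes): the union can get 763 next round, worth 0.77 × 763 = 587.51 now; the firm offers that and keeps 212.49.
Round 2 (the union proposes): the firm can get 212.49 next round, worth 0.9 × 212.49 = 191.241 now, so the union offers 191.241, keeping 608.759.
Round 1 (the firm proposes): the union can get 608.759 next round, worth 0.77 × 608.759 = 468.74443 now. The firm offers 468.74443 and keeps 800 − 468.74443 = 331.25557.

468.74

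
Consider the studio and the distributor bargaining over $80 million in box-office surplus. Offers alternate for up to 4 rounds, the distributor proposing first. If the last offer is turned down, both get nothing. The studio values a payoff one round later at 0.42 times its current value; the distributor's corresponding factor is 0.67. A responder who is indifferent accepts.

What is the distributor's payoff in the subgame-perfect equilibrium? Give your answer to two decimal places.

59.46

Round 4 (the studio proposes): the distributor will accept anything ≥ 0, so the studio offers 0 and keeps 80.
Round 3 (the distributor proposes): the studio can get 80 next round, worth 0.42 × 80 = 33.6 now; the distributor offers that and keeps 46.4.
Round 2 (the studio proposes): the distributor can get 46.4 next round, worth 0.67 × 46.4 = 31.088 now; the studio offers that and keeps 48.912.
Round 1 (the distributor proposes): the studio can get 48.912 next round, worth 0.42 × 48.912 = 20.54304 now; the distributor offers that and keeps 59.45696.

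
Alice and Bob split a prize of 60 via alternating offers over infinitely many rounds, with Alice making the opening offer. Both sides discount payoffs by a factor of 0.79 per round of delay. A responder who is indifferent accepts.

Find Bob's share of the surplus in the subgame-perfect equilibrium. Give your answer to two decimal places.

26.48

Let x be Alice's share when Alice proposes and y be Bob's share when Bob proposes.
Bob accepts iff offered ≥ 0.79·y, so x = 60 − 0.79y. Symmetrically y = 60 − 0.79x.
Substituting: x = 60 − 0.79(60 − 0.79x), giving x(1 − 0.79·0.79) = 60(1 − 0.79).
So x = 60 × 0.21 / 0.3759 ≈ 33.5196, and Bob receives 60 − x ≈ 26.4804.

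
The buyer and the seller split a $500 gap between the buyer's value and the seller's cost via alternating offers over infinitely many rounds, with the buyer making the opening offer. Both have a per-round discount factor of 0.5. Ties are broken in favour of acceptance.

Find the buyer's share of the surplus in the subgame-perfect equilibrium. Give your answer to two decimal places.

333.33

When the buyer proposes, the seller accepts any offer worth at least 0.5 times what the seller would get by proposing next round; and vice versa.
This gives x = 500 − 0.5y and y = 500 − 0.5x, where x and y are each side's share when it proposes.
Hence (1 − 0.5·0.5)x = 500(1 − 0.5), i.e. 0.75·x = 250.
x ≈ 333.3333; the seller's share is 500 − x ≈ 166.6667.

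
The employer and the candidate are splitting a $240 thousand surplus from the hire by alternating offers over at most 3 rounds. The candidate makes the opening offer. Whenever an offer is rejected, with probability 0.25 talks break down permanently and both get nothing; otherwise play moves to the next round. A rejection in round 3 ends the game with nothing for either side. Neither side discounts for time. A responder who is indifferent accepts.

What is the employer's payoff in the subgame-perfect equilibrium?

45

Round 3 (the candidate proposes): the employer will accept anything ≥ 0, so the candidate offers 0 and keeps 240.
Round 2 (the employer proposes): rejecting gives the candidate an expected 0.75 × 240 = 180, so the employer offers 180, keeping 60.
Round 1 (the candidate proposes): rejecting gives the employer an expected 0.75 × 60 = 45; the candidate offers that and keeps 195.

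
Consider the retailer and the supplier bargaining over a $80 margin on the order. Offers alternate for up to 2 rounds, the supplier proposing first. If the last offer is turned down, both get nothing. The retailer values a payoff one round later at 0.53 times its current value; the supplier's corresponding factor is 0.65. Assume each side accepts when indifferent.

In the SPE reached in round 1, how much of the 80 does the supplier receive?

37.6

Work backward from the last round.
Round 2 (the retailer proposes): rejection yields 0 for the supplier; the retailer offers 0 and keeps 80.
Round 1 (the supplier proposes): the retailer can get 80 next round, worth 0.53 × 80 = 42.4 now; the supplier offers that and keeps 37.6.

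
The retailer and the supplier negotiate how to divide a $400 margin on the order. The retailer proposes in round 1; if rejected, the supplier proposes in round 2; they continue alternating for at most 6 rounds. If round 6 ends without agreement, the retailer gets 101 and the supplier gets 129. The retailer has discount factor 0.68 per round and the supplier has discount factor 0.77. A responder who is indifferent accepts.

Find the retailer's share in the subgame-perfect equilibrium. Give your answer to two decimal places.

186.71

Round 6 (the supplier proposes): the retailer gets 101 if talks fail, so the supplier offers 101 and keeps 299.
Round 5 (the retailer proposes): the supplier can get 299 next round, worth 0.77 × 299 = 230.23 now. The retailer offers 230.23 and keeps 400 − 230.23 = 169.77.
Round 4 (the supplier proposes): the retailer can get 169.77 next round, worth 0.68 × 169.77 = 115.4436 now. The supplier offers 115.4436 and keeps 400 − 115.4436 = 284.5564.
Round 3 (the retailer proposes): the supplier can get 284.5564 next round, worth 0.77 × 284.5564 = 219.108428 now. The retailer offers 219.108428 and keeps 400 − 219.108428 = 180.891572.
Round 2 (the supplier proposes): the retailer can get 180.891572 next round, worth 0.68 × 180.891572 = 123.00626896 now. The supplier offers 123.00626896 and keeps 400 − 123.00626896 = 276.99373104.
Round 1 (the retailer proposes): the supplier can get 276.99373104 next round, worth 0.77 × 276.99373104 = 213.2851729008 now, so the retailer offers 213.2851729008, keeping 186.7148270992.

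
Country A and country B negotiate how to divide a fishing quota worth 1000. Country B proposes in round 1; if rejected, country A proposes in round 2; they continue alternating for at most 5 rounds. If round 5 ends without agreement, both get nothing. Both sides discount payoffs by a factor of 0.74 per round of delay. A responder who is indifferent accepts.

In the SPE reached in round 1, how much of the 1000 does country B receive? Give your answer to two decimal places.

Round 5 (country B proposes): rejection yields 0 for country A; country B offers 0 and keeps 1000.
Round 4 (country A proposes): country B can get 1000 next round, worth 0.74 × 1000 = 740 now. Country A offers 740 and keeps 1000 − 740 = 260.
Round 3 (country B proposes): country A can get 260 next round, worth 0.74 × 260 = 192.4 now; country B offers that and keeps 807.6.
Round 2 (country A proposes): country B can get 807.6 next round, worth 0.74 × 807.6 = 597.624 now, so country A offers 597.624, keeping 402.376.
Round 1 (country B proposes): country A can get 402.376 next round, worth 0.74 × 402.376 = 297.75824 now; country B offers that and keeps 702.24176.

702.24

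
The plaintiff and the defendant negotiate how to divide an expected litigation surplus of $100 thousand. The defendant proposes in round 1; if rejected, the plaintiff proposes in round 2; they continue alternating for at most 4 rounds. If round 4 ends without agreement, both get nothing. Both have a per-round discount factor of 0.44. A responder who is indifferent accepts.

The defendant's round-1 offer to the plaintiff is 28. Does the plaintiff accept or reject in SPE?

Reject

Round 4 (the plaintiff proposes): rejection yields 0 for the defendant; the plaintiff offers 0 and keeps 100.
Round 3 (the defendant proposes): the plaintiff can get 100 next round, worth 0.44 × 100 = 44 now, so the defendant offers 44, keeping 56.
Round 2 (the plaintiff proposes): the defendant can get 56 next round, worth 0.44 × 56 = 24.64 now, so the plaintiff offers 24.64, keeping 75.36.
So by rejecting in round 1, the plaintiff gets 75.36 next round, worth 0.44 × 75.36 = 33.1584 now.
Offer 28 < 33.1584, so the plaintiff rejects.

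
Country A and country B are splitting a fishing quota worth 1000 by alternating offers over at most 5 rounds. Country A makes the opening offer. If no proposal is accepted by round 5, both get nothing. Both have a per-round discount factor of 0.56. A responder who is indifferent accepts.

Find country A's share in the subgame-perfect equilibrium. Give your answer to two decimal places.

676.33

Round 5 (country A proposes): rejection yields 0 for country B; country A offers 0 and keeps 1000.
Round 4 (country B proposes): country A can get 1000 next round, worth 0.56 × 1000 = 560 now; country B offers that and keeps 440.
Round 3 (country A proposes): country B can get 440 next round, worth 0.56 × 440 = 246.4 now. Country A offers 246.4 and keeps 1000 − 246.4 = 753.6.
Round 2 (country B proposes): country A can get 753.6 next round, worth 0.56 × 753.6 = 422.016 now. Country B offers 422.016 and keeps 1000 − 422.016 = 577.984.
Round 1 (country A proposes): country B can get 577.984 next round, worth 0.56 × 577.984 = 323.67104 now; country A offers that and keeps 676.32896.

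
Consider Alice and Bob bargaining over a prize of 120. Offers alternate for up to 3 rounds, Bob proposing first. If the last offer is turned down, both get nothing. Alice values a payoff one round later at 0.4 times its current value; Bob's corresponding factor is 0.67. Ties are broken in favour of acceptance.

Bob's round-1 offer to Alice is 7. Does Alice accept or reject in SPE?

Round 3 (Bob proposes): rejection yields 0 for Alice; Bob offers 0 and keeps 120.
Round 2 (Alice proposes): Bob can get 120 next round, worth 0.67 × 120 = 80.4 now, so Alice offers 80.4, keeping 39.6.
So by rejecting in round 1, Alice gets 39.6 next round, worth 0.4 × 39.6 = 15.84 now.
Offer 7 < 15.84, so Alice rejects.

Reject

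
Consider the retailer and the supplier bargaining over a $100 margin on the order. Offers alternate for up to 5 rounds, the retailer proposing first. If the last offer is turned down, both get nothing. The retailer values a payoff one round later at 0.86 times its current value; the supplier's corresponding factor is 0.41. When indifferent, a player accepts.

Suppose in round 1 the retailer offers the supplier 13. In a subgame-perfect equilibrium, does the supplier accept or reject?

Accept

Round 5 (the retailer proposes): the supplier will accept anything ≥ 0, so the retailer offers 0 and keeps 100.
Round 4 (the supplier proposes): the retailer can get 100 next round, worth 0.86 × 100 = 86 now; the supplier offers that and keeps 14.
Round 3 (the retailer proposes): the supplier can get 14 next round, worth 0.41 × 14 = 5.74 now. The retailer offers 5.74 and keeps 100 − 5.74 = 94.26.
Round 2 (the supplier proposes): the retailer can get 94.26 next round, worth 0.86 × 94.26 = 81.0636 now. The supplier offers 81.0636 and keeps 100 − 81.0636 = 18.9364.
So by rejecting in round 1, the supplier gets 18.9364 next round, worth 0.41 × 18.9364 = 7.763924 now.
Offer 13 ≥ 7.763924, so the supplier accepts.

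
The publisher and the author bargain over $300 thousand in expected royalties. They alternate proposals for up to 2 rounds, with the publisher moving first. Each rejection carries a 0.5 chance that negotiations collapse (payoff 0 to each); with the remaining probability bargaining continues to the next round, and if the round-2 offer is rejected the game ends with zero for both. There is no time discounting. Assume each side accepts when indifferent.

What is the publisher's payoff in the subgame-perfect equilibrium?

150

Round 2 (the author proposes): the publisher will accept anything ≥ 0, so the author offers 0 and keeps 300.
Round 1 (the publisher proposes): rejecting gives the author an expected 0.5 × 300 = 150. The publisher offers 150 and keeps 300 − 150 = 150.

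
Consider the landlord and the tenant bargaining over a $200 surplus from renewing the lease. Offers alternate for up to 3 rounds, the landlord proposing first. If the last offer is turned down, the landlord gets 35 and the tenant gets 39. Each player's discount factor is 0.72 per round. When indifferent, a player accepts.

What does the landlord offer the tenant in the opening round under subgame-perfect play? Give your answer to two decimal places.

Round 3 (the landlord proposes): the tenant gets 39 if talks fail, so the landlord offers 39 and keeps 161.
Round 2 (the tenant proposes): the landlord can get 161 next round, worth 0.72 × 161 = 115.92 now; the tenant offers that and keeps 84.08.
Round 1 (the landlord proposes): the tenant can get 84.08 next round, worth 0.72 × 84.08 = 60.5376 now; the landlord offers that and keeps 139.4624.

60.54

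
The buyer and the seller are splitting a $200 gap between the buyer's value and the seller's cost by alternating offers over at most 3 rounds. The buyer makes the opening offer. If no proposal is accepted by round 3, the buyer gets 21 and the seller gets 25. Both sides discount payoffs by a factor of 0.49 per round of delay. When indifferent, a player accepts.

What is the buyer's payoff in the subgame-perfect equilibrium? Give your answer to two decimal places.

Solve by backward induction from round 3.
Round 3 (the buyer proposes): the seller gets 25 if talks fail, so the buyer offers 25 and keeps 175.
Round 2 (the seller proposes): the buyer can get 175 next round, worth 0.49 × 175 = 85.75 now; the seller offers that and keeps 114.25.
Round 1 (the buyer proposes): the seller can get 114.25 next round, worth 0.49 × 114.25 = 55.9825 now, so the buyer offers 55.9825, keeping 144.0175.

144.02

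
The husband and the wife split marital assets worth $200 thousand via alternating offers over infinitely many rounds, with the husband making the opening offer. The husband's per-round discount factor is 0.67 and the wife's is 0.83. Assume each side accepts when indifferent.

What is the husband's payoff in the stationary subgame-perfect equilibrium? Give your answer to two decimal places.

76.59

Let x be the husband's share when the husband proposes and y be the wife's share when the wife proposes.
The wife accepts iff offered ≥ 0.83·y, so x = 200 − 0.83y. Symmetrically y = 200 − 0.67x.
Substituting: x = 200 − 0.83(200 − 0.67x), giving x(1 − 0.67·0.83) = 200(1 − 0.83).
So x = 200 × 0.17 / 0.4439 ≈ 76.5938, and the wife receives 200 − x ≈ 123.4062.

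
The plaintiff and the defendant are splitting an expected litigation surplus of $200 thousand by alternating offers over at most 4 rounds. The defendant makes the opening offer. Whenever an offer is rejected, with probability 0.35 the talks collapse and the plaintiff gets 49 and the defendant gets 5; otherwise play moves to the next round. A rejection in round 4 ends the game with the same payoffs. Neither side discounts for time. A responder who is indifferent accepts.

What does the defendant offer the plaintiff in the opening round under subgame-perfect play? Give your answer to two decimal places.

122.31

Round 4 (the plaintiff proposes): the defendant gets 5 if talks fail, so the plaintiff offers 5 and keeps 195.
Round 3 (the defendant proposes): rejecting gives the plaintiff an expected 0.65 × 195 + 0.35 × 49 = 143.9; the defendant offers that and keeps 56.1.
Round 2 (the plaintiff proposes): rejecting gives the defendant an expected 0.65 × 56.1 + 0.35 × 5 = 38.215. The plaintiff offers 38.215 and keeps 200 − 38.215 = 161.785.
Round 1 (the defendant proposes): rejecting gives the plaintiff an expected 0.65 × 161.785 + 0.35 × 49 = 122.31025. The defendant offers 122.31025 and keeps 200 − 122.31025 = 77.68975.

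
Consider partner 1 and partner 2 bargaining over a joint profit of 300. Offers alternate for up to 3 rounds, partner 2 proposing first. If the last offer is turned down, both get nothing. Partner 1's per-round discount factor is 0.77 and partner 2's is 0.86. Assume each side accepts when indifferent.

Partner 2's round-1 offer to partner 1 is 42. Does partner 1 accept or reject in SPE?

Round 3 (partner 2 proposes): partner 1 will accept anything ≥ 0, so partner 2 offers 0 and keeps 300.
Round 2 (partner 1 proposes): partner 2 can get 300 next round, worth 0.86 × 300 = 258 now. Partner 1 offers 258 and keeps 300 − 258 = 42.
So by rejecting in round 1, partner 1 gets 42 next round, worth 0.77 × 42 = 32.34 now.
Offer 42 ≥ 32.34, so partner 1 accepts.

Accept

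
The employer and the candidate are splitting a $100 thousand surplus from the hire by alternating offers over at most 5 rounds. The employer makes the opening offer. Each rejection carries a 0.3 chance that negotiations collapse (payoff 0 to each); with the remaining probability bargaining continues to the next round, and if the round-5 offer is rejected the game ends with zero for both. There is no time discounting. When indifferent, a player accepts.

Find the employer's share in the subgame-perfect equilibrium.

Round 5 (the employer proposes): the candidate will accept anything ≥ 0, so the employer offers 0 and keeps 100.
Round 4 (the candidate proposes): rejecting gives the employer an expected 0.7 × 100 = 70. The candidate offers 70 and keeps 100 − 70 = 30.
Round 3 (the employer proposes): rejecting gives the candidate an expected 0.7 × 30 = 21. The employer offers 21 and keeps 100 − 21 = 79.
Round 2 (the candidate proposes): rejecting gives the employer an expected 0.7 × 79 = 55.3, so the candidate offers 55.3, keeping 44.7.
Round 1 (the employer proposes): rejecting gives the candidate an expected 0.7 × 44.7 = 31.29, so the employer offers 31.29, keeping 68.71.

68.71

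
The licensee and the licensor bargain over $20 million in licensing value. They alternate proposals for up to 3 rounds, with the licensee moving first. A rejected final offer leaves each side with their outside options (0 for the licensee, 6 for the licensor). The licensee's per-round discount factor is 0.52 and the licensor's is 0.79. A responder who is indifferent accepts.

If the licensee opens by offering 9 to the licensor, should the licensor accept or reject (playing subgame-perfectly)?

Work out the licensor's continuation value if the offer is rejected.
Round 3 (the licensee proposes): the licensor gets 6 if talks fail, so the licensee offers 6 and keeps 14.
Round 2 (the licensor proposes): the licensee can get 14 next round, worth 0.52 × 14 = 7.28 now; the licensor offers that and keeps 12.72.
So by rejecting in round 1, the licensor gets 12.72 next round, worth 0.79 × 12.72 = 10.0488 now.
Offer 9 < 10.0488, so the licensor rejects.

Reject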